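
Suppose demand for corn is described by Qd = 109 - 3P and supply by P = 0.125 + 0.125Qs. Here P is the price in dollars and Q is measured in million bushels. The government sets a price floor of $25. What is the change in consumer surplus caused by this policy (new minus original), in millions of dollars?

-847.5

Rearranging supply gives Qs = 8P - 1. In a free market, 109 - 3P = 8P - 1 gives the equilibrium P* = 10, Q* = 79.
Because the floor (25) lies above the market-clearing price, it is binding.
At P = 25: Qd = 109 - 3·25 = 34 and Qs = 8·25 - 1 = 199.
Consumer surplus without the control is ½ · (109/3 - 10) · 79 = 6241/6.
With the floor, consumers buy 34 units at 25, so CS = ½ · (109/3 - 25) · 34 = 578/3.
Change in consumer surplus = 578/3 - 6241/6 = -847.5.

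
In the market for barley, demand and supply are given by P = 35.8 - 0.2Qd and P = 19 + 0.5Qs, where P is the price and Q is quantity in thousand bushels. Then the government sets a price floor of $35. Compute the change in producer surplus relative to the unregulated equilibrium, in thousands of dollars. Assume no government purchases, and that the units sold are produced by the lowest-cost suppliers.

Rearranging demand gives Qd = 179 - 5P; rearranging supply gives Qs = 2P - 38. Equilibrium: 179 - 5P = 2P - 38, so 217 = 7P and P* = 31, Q* = 24.
Since 35 > 31, the floor is binding.
At P = 35: Qd = 179 - 5·35 = 4 and Qs = 2·35 - 38 = 32.
Producer surplus without the control is ½ · (31 - 19) · 24 = 144.
With the floor, 4 units are sold at 35. The supply price at Q = 4 is 21, so PS = ½ · [(35 - 19) + (35 - 21)] · 4 = 60.
Change in producer surplus = 60 - 144 = -84.

-84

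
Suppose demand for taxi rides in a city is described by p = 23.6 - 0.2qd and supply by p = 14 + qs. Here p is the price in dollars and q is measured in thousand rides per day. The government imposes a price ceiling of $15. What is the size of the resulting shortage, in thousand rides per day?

42

Rearranging demand gives qd = 118 - 5p; rearranging supply gives qs = p - 14. Equilibrium: 118 - 5p = p - 14, so 132 = 6p and p* = 22, q* = 8.
Because the ceiling (15) lies below the market-clearing price, it is binding.
At p = 15: qd = 118 - 5·15 = 43 and qs = 15 - 14 = 1.
Shortage = qd - qs = 43 - 1 = 42.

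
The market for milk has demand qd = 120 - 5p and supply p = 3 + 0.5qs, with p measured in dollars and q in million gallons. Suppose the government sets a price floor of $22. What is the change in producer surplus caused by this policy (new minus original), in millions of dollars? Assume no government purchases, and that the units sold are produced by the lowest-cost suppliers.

Rearranging supply gives qs = 2p - 6. Setting quantity demanded equal to quantity supplied, 120 - 5p = 2p - 6, gives p* = 18 and q* = 30.
The floor of 22 is above the equilibrium price 18, so it binds.
At p = 22: qd = 120 - 5·22 = 10 and qs = 2·22 - 6 = 38.
Producer surplus without the control is ½ · (18 - 3) · 30 = 225.
With the floor, 10 units are sold at 22. The supply price at q = 10 is 8, so PS = ½ · [(22 - 3) + (22 - 8)] · 10 = 165.
Change in producer surplus = 165 - 225 = -60.

-60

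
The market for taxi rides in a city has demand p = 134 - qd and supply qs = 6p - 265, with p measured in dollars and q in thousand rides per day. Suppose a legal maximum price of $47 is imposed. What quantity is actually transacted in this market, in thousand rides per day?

Rearranging demand gives qd = 134 - p. Equilibrium: 134 - p = 6p - 265, so 399 = 7p and p* = 57, q* = 77.
Because the ceiling (47) lies below the market-clearing price, it is binding.
At p = 47: qd = 134 - 47 = 87 and qs = 6·47 - 265 = 17.
The quantity actually transacted is the short side, supply: 17.

17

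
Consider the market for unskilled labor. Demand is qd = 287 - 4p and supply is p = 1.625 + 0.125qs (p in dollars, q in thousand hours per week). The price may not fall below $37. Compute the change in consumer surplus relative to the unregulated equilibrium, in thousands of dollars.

-1956

Rearranging supply gives qs = 8p - 13. Equilibrium: 287 - 4p = 8p - 13, so 300 = 12p and p* = 25, q* = 187.
The floor of 37 is above the equilibrium price 25, so it binds.
At p = 37: qd = 287 - 4·37 = 139 and qs = 8·37 - 13 = 283.
Consumer surplus without the control is ½ · (71.75 - 25) · 187 = 4371.125.
With the floor, consumers buy 139 units at 37, so CS = ½ · (71.75 - 37) · 139 = 2415.125.
Change in consumer surplus = 2415.125 - 4371.125 = -1956.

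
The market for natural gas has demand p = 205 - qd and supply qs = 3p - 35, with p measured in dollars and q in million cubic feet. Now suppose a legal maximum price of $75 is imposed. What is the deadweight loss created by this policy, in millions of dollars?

0

Rearranging demand gives qd = 205 - p. Setting quantity demanded equal to quantity supplied, 205 - p = 3p - 35, gives p* = 60 and q* = 145.
The ceiling of 75 is above the equilibrium price 60, so it is not binding; the market clears at p* = 60, q* = 145.
Since the control does not bind, no trades are prevented and deadweight loss is zero.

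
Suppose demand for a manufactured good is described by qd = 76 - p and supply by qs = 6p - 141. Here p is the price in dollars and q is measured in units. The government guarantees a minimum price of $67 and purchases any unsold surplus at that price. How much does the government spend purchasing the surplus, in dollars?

Without the control the market clears where 76 - p = 6p - 141, i.e. p* = 31 and q* = 45.
Because the floor (67) lies above the market-clearing price, it is binding.
At p = 67: qd = 76 - 67 = 9 and qs = 6·67 - 141 = 261.
Surplus = qs - qd = 252.
Government expenditure = surplus × support price = 252 × 67 = 16884.

16884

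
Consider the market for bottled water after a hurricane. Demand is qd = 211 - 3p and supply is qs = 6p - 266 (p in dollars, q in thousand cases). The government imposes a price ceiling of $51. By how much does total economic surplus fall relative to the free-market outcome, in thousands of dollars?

36

Setting quantity demanded equal to quantity supplied, 211 - 3p = 6p - 266, gives p* = 53 and q* = 52.
Because the ceiling (51) lies below the market-clearing price, it is binding.
At p = 51: qd = 211 - 3·51 = 58 and qs = 6·51 - 266 = 40.
Quantity traded falls to 40. At q = 40 the demand price is (211 - 40)/3 = 57 and the supply price is (266 + 40)/6 = 51.
Deadweight loss = ½ · (57 - 51) · (52 - 40) = ½ · 6 · 12 = 36.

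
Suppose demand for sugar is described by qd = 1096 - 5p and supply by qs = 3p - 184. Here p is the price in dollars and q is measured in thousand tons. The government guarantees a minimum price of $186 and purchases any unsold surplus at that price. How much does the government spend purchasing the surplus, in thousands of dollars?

38688

In a free market, 1096 - 5p = 3p - 184 gives the equilibrium p* = 160, q* = 296.
Because the floor (186) lies above the market-clearing price, it is binding.
At p = 186: qd = 1096 - 5·186 = 166 and qs = 3·186 - 184 = 374.
Surplus = qs - qd = 208.
Government expenditure = surplus × support price = 208 × 186 = 38688.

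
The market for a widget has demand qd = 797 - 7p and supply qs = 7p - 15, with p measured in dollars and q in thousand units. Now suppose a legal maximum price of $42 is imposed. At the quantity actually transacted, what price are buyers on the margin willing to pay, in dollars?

74

Equilibrium: 797 - 7p = 7p - 15, so 812 = 14p and p* = 58, q* = 391.
Since 42 < 58, the ceiling is binding.
At p = 42: qd = 797 - 7·42 = 503 and qs = 7·42 - 15 = 279.
Only 279 units reach the market. On the demand curve, the marginal buyer's willingness to pay at q = 279 is (797 - 279)/7 = 74.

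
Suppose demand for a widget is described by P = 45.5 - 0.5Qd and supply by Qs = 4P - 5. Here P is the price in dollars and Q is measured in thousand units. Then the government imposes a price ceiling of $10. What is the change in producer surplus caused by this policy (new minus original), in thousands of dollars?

Rearranging demand gives Qd = 91 - 2P. In a free market, 91 - 2P = 4P - 5 gives the equilibrium P* = 16, Q* = 59.
Since 10 < 16, the ceiling is binding.
At P = 10: Qd = 91 - 2·10 = 71 and Qs = 4·10 - 5 = 35.
Producer surplus without the control is ½ · (16 - 1.25) · 59 = 435.125.
With the ceiling, producers sell 35 units at 10, so PS = ½ · (10 - 1.25) · 35 = 153.125.
Change in producer surplus = 153.125 - 435.125 = -282.

-282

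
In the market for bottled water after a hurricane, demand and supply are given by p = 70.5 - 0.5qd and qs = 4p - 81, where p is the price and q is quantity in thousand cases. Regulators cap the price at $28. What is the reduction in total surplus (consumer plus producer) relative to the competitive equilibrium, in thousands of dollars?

Rearranging demand gives qd = 141 - 2p. Equilibrium: 141 - 2p = 4p - 81, so 222 = 6p and p* = 37, q* = 67.
The ceiling of 28 is below the equilibrium price 37, so it binds.
At p = 28: qd = 141 - 2·28 = 85 and qs = 4·28 - 81 = 31.
Quantity traded falls to 31. At q = 31 the demand price is (141 - 31)/2 = 55 and the supply price is (81 + 31)/4 = 28.
Deadweight loss = ½ · (55 - 28) · (67 - 31) = ½ · 27 · 36 = 486.

486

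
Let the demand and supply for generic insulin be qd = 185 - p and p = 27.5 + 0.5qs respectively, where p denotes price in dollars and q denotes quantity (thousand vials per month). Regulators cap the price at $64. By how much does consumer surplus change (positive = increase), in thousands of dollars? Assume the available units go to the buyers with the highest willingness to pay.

656

Rearranging supply gives qs = 2p - 55. Without the control the market clears where 185 - p = 2p - 55, i.e. p* = 80 and q* = 105.
Since 64 < 80, the ceiling is binding.
At p = 64: qd = 185 - 64 = 121 and qs = 2·64 - 55 = 73.
Consumer surplus without the control is ½ · (185 - 80) · 105 = 5512.5.
With the ceiling, 73 units are sold at 64 (assume they go to the highest-value buyers). The demand price at q = 73 is 112, so CS = ½ · [(185 - 64) + (112 - 64)] · 73 = 6168.5.
Change in consumer surplus = 6168.5 - 5512.5 = 656.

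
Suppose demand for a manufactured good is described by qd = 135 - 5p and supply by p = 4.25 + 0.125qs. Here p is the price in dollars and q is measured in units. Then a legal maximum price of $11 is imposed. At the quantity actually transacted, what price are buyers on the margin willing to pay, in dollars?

Rearranging supply gives qs = 8p - 34. Setting quantity demanded equal to quantity supplied, 135 - 5p = 8p - 34, gives p* = 13 and q* = 70.
Because the ceiling (11) lies below the market-clearing price, it is binding.
At p = 11: qd = 135 - 5·11 = 80 and qs = 8·11 - 34 = 54.
Only 54 units reach the market. On the demand curve, the marginal buyer's willingness to pay at q = 54 is (135 - 54)/5 = 16.2.

16.2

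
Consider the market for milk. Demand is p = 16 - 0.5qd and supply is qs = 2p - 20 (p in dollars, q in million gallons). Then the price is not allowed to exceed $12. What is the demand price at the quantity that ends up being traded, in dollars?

14

Rearranging demand gives qd = 32 - 2p. Setting quantity demanded equal to quantity supplied, 32 - 2p = 2p - 20, gives p* = 13 and q* = 6.
The ceiling of 12 is below the equilibrium price 13, so it binds.
At p = 12: qd = 32 - 2·12 = 8 and qs = 2·12 - 20 = 4.
Only 4 units reach the market. On the demand curve, the marginal buyer's willingness to pay at q = 4 is (32 - 4)/2 = 14.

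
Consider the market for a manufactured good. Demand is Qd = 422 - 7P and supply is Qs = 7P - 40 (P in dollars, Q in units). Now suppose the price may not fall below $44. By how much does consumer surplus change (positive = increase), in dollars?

In a free market, 422 - 7P = 7P - 40 gives the equilibrium P* = 33, Q* = 191.
The floor of 44 is above the equilibrium price 33, so it binds.
At P = 44: Qd = 422 - 7·44 = 114 and Qs = 7·44 - 40 = 268.
Consumer surplus without the control is ½ · (422/7 - 33) · 191 = 36481/14.
With the floor, consumers buy 114 units at 44, so CS = ½ · (422/7 - 44) · 114 = 6498/7.
Change in consumer surplus = 6498/7 - 36481/14 = -1677.5.

-1677.5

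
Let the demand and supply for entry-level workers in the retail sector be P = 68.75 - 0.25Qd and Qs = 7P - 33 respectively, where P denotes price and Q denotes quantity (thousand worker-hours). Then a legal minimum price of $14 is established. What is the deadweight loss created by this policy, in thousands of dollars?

0

Rearranging demand gives Qd = 275 - 4P. Setting quantity demanded equal to quantity supplied, 275 - 4P = 7P - 33, gives P* = 28 and Q* = 163.
The floor of 14 is below the equilibrium price 28, so it is not binding; the market clears at P* = 28, Q* = 163.
Since the control does not bind, no trades are prevented and deadweight loss is zero.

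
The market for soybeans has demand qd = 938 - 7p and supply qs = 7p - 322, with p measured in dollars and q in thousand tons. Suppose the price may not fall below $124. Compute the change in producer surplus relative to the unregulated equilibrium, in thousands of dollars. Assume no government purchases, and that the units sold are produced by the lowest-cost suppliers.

In a free market, 938 - 7p = 7p - 322 gives the equilibrium p* = 90, q* = 308.
Because the floor (124) lies above the market-clearing price, it is binding.
At p = 124: qd = 938 - 7·124 = 70 and qs = 7·124 - 322 = 546.
Producer surplus without the control is ½ · (90 - 46) · 308 = 6776.
With the floor, 70 units are sold at 124. The supply price at q = 70 is 56, so PS = ½ · [(124 - 46) + (124 - 56)] · 70 = 5110.
Change in producer surplus = 5110 - 6776 = -1666.

-1666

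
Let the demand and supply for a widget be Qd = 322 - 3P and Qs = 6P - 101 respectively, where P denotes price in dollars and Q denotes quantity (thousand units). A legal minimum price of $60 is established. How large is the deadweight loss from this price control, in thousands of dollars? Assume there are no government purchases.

380.25

In a free market, 322 - 3P = 6P - 101 gives the equilibrium P* = 47, Q* = 181.
Since 60 > 47, the floor is binding.
At P = 60: Qd = 322 - 3·60 = 142 and Qs = 6·60 - 101 = 259.
Quantity traded falls to 142. At Q = 142 the demand price is (322 - 142)/3 = 60 and the supply price is (101 + 142)/6 = 40.5.
Deadweight loss = ½ · (60 - 40.5) · (181 - 142) = ½ · 19.5 · 39 = 380.25.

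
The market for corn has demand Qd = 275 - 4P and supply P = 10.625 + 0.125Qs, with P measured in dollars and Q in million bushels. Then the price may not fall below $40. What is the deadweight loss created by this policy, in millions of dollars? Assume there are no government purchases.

300

Rearranging supply gives Qs = 8P - 85. In a free market, 275 - 4P = 8P - 85 gives the equilibrium P* = 30, Q* = 155.
Because the floor (40) lies above the market-clearing price, it is binding.
At P = 40: Qd = 275 - 4·40 = 115 and Qs = 8·40 - 85 = 235.
Quantity traded falls to 115. At Q = 115 the demand price is (275 - 115)/4 = 40 and the supply price is (85 + 115)/8 = 25.
Deadweight loss = ½ · (40 - 25) · (155 - 115) = ½ · 15 · 40 = 300.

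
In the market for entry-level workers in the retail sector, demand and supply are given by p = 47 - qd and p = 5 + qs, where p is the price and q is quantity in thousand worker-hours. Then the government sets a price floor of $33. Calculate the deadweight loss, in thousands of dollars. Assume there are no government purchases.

49

Rearranging demand gives qd = 47 - p; rearranging supply gives qs = p - 5. Without the control the market clears where 47 - p = p - 5, i.e. p* = 26 and q* = 21.
Because the floor (33) lies above the market-clearing price, it is binding.
At p = 33: qd = 47 - 33 = 14 and qs = 33 - 5 = 28.
Quantity traded falls to 14. At q = 14 the demand price is 47 - 14 = 33 and the supply price is 5 + 14 = 19.
Deadweight loss = ½ · (33 - 19) · (21 - 14) = ½ · 14 · 7 = 49.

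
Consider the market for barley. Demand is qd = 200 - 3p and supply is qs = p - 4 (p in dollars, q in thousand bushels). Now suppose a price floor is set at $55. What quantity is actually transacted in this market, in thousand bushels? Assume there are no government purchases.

35

Setting quantity demanded equal to quantity supplied, 200 - 3p = p - 4, gives p* = 51 and q* = 47.
Since 55 > 51, the floor is binding.
At p = 55: qd = 200 - 3·55 = 35 and qs = 55 - 4 = 51.
The quantity actually transacted is the short side, demand: 35.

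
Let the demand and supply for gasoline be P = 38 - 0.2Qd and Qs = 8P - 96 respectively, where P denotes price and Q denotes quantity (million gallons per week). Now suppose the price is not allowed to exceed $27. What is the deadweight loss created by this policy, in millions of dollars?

Rearranging demand gives Qd = 190 - 5P. Without the control the market clears where 190 - 5P = 8P - 96, i.e. P* = 22 and Q* = 80.
Since 27 is above P* = 22, the ceiling does not bind and the free-market outcome prevails.
Since the control does not bind, no trades are prevented and deadweight loss is zero.

0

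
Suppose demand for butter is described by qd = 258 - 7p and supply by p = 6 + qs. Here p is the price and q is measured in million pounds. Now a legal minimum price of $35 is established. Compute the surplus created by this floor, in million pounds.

16

Rearranging supply gives qs = p - 6. In a free market, 258 - 7p = p - 6 gives the equilibrium p* = 33, q* = 27.
The floor of 35 is above the equilibrium price 33, so it binds.
At p = 35: qd = 258 - 7·35 = 13 and qs = 35 - 6 = 29.
Surplus = qs - qd = 29 - 13 = 16.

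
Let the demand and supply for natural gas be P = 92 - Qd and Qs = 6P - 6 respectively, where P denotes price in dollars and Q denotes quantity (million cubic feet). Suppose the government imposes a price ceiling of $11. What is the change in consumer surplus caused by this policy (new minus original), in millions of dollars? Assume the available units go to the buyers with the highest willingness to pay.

18

Rearranging demand gives Qd = 92 - P. Without the control the market clears where 92 - P = 6P - 6, i.e. P* = 14 and Q* = 78.
The ceiling of 11 is below the equilibrium price 14, so it binds.
At P = 11: Qd = 92 - 11 = 81 and Qs = 6·11 - 6 = 60.
Consumer surplus without the control is ½ · (92 - 14) · 78 = 3042.
With the ceiling, 60 units are sold at 11 (assume they go to the highest-value buyers). The demand price at Q = 60 is 32, so CS = ½ · [(92 - 11) + (32 - 11)] · 60 = 3060.
Change in consumer surplus = 3060 - 3042 = 18.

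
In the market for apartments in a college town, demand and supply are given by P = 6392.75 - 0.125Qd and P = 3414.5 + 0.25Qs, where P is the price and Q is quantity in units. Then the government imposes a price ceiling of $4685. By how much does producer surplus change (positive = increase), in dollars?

-4656080

Rearranging demand gives Qd = 51142 - 8P; rearranging supply gives Qs = 4P - 13658. Without the control the market clears where 51142 - 8P = 4P - 13658, i.e. P* = 5400 and Q* = 7942.
Since 4685 < 5400, the ceiling is binding.
At P = 4685: Qd = 51142 - 8·4685 = 13662 and Qs = 4·4685 - 13658 = 5082.
Producer surplus without the control is ½ · (5400 - 3414.5) · 7942 = 7884420.5.
With the ceiling, producers sell 5082 units at 4685, so PS = ½ · (4685 - 3414.5) · 5082 = 3228340.5.
Change in producer surplus = 3228340.5 - 7884420.5 = -4656080.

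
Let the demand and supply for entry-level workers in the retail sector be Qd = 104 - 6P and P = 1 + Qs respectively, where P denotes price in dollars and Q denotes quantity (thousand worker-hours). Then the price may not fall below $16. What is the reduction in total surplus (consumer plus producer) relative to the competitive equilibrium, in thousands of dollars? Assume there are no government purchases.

21

Rearranging supply gives Qs = P - 1. In a free market, 104 - 6P = P - 1 gives the equilibrium P* = 15, Q* = 14.
Since 16 > 15, the floor is binding.
At P = 16: Qd = 104 - 6·16 = 8 and Qs = 16 - 1 = 15.
Quantity traded falls to 8. At Q = 8 the demand price is (104 - 8)/6 = 16 and the supply price is 1 + 8 = 9.
Deadweight loss = ½ · (16 - 9) · (14 - 8) = ½ · 7 · 6 = 21.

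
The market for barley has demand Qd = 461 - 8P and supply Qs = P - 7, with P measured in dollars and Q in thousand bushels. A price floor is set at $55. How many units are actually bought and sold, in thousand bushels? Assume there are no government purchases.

21

Without the control the market clears where 461 - 8P = P - 7, i.e. P* = 52 and Q* = 45.
The floor of 55 is above the equilibrium price 52, so it binds.
At P = 55: Qd = 461 - 8·55 = 21 and Qs = 55 - 7 = 48.
The quantity actually transacted is the short side, demand: 21.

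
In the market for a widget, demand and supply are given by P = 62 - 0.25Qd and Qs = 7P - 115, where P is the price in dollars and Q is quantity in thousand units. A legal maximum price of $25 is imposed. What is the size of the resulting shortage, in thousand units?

Rearranging demand gives Qd = 248 - 4P. Equilibrium: 248 - 4P = 7P - 115, so 363 = 11P and P* = 33, Q* = 116.
Because the ceiling (25) lies below the market-clearing price, it is binding.
At P = 25: Qd = 248 - 4·25 = 148 and Qs = 7·25 - 115 = 60.
Shortage = Qd - Qs = 148 - 60 = 88.

88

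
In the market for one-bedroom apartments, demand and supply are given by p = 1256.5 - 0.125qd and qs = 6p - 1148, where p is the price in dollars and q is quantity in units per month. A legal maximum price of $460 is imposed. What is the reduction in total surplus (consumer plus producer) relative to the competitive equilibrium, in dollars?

606900

Rearranging demand gives qd = 10052 - 8p. Equilibrium: 10052 - 8p = 6p - 1148, so 11200 = 14p and p* = 800, q* = 3652.
Since 460 < 800, the ceiling is binding.
At p = 460: qd = 10052 - 8·460 = 6372 and qs = 6·460 - 1148 = 1612.
Quantity traded falls to 1612. At q = 1612 the demand price is (10052 - 1612)/8 = 1055 and the supply price is (1148 + 1612)/6 = 460.
Deadweight loss = ½ · (1055 - 460) · (3652 - 1612) = ½ · 595 · 2040 = 606900.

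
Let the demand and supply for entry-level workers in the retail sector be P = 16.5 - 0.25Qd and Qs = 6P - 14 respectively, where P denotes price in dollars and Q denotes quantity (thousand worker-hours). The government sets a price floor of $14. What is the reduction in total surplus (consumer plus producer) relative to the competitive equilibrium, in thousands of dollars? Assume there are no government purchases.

120

Rearranging demand gives Qd = 66 - 4P. Equilibrium: 66 - 4P = 6P - 14, so 80 = 10P and P* = 8, Q* = 34.
Because the floor (14) lies above the market-clearing price, it is binding.
At P = 14: Qd = 66 - 4·14 = 10 and Qs = 6·14 - 14 = 70.
Quantity traded falls to 10. At Q = 10 the demand price is (66 - 10)/4 = 14 and the supply price is (14 + 10)/6 = 4.
Deadweight loss = ½ · (14 - 4) · (34 - 10) = ½ · 10 · 24 = 120.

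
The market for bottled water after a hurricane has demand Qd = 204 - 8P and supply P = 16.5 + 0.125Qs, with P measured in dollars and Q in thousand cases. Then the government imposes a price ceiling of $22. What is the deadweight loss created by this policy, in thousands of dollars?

Rearranging supply gives Qs = 8P - 132. Setting quantity demanded equal to quantity supplied, 204 - 8P = 8P - 132, gives P* = 21 and Q* = 36.
The ceiling of 22 is above the equilibrium price 21, so it is not binding; the market clears at P* = 21, Q* = 36.
Since the control does not bind, no trades are prevented and deadweight loss is zero.

0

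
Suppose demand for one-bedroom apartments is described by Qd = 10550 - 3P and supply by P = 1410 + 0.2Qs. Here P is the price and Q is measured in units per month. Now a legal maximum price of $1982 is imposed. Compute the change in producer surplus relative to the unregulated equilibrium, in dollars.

-742290

Rearranging supply gives Qs = 5P - 7050. Equilibrium: 10550 - 3P = 5P - 7050, so 17600 = 8P and P* = 2200, Q* = 3950.
Because the ceiling (1982) lies below the market-clearing price, it is binding.
At P = 1982: Qd = 10550 - 3·1982 = 4604 and Qs = 5·1982 - 7050 = 2860.
Producer surplus without the control is ½ · (2200 - 1410) · 3950 = 1560250.
With the ceiling, producers sell 2860 units at 1982, so PS = ½ · (1982 - 1410) · 2860 = 817960.
Change in producer surplus = 817960 - 1560250 = -742290.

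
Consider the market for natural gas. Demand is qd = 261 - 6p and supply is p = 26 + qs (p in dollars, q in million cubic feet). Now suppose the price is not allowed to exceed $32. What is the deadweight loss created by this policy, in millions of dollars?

Rearranging supply gives qs = p - 26. Setting quantity demanded equal to quantity supplied, 261 - 6p = p - 26, gives p* = 41 and q* = 15.
Because the ceiling (32) lies below the market-clearing price, it is binding.
At p = 32: qd = 261 - 6·32 = 69 and qs = 32 - 26 = 6.
Quantity traded falls to 6. At q = 6 the demand price is (261 - 6)/6 = 42.5 and the supply price is 26 + 6 = 32.
Deadweight loss = ½ · (42.5 - 32) · (15 - 6) = ½ · 10.5 · 9 = 47.25.

47.25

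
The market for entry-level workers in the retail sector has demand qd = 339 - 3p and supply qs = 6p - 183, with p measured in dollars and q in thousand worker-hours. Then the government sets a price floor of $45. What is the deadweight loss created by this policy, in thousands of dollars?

Setting quantity demanded equal to quantity supplied, 339 - 3p = 6p - 183, gives p* = 58 and q* = 165.
The floor of 45 is below the equilibrium price 58, so it is not binding; the market clears at p* = 58, q* = 165.
Since the control does not bind, no trades are prevented and deadweight loss is zero.

0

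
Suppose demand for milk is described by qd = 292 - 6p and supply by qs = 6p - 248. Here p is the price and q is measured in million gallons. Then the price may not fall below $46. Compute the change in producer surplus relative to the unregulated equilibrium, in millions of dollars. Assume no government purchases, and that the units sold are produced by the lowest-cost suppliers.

In a free market, 292 - 6p = 6p - 248 gives the equilibrium p* = 45, q* = 22.
Because the floor (46) lies above the market-clearing price, it is binding.
At p = 46: qd = 292 - 6·46 = 16 and qs = 6·46 - 248 = 28.
Producer surplus without the control is ½ · (45 - 124/3) · 22 = 121/3.
With the floor, 16 units are sold at 46. The supply price at q = 16 is 44, so PS = ½ · [(46 - 124/3) + (46 - 44)] · 16 = 160/3.
Change in producer surplus = 160/3 - 121/3 = 13.

13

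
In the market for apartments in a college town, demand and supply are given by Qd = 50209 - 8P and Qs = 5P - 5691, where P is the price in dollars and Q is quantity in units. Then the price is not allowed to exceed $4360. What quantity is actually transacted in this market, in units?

15809

Without the control the market clears where 50209 - 8P = 5P - 5691, i.e. P* = 4300 and Q* = 15809.
Since 4360 is above P* = 4300, the ceiling does not bind and the free-market outcome prevails.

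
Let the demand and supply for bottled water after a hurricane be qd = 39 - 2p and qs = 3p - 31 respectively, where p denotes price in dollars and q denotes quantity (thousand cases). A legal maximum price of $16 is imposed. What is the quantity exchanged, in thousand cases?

Equilibrium: 39 - 2p = 3p - 31, so 70 = 5p and p* = 14, q* = 11.
The ceiling of 16 is above the equilibrium price 14, so it is not binding; the market clears at p* = 14, q* = 11.

11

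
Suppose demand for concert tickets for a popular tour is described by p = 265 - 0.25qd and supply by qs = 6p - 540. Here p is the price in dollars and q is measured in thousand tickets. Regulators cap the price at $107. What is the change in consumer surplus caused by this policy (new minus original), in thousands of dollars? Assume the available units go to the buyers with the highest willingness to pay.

Rearranging demand gives qd = 1060 - 4p. In a free market, 1060 - 4p = 6p - 540 gives the equilibrium p* = 160, q* = 420.
Because the ceiling (107) lies below the market-clearing price, it is binding.
At p = 107: qd = 1060 - 4·107 = 632 and qs = 6·107 - 540 = 102.
Consumer surplus without the control is ½ · (265 - 160) · 420 = 22050.
With the ceiling, 102 units are sold at 107 (assume they go to the highest-value buyers). The demand price at q = 102 is 239.5, so CS = ½ · [(265 - 107) + (239.5 - 107)] · 102 = 14815.5.
Change in consumer surplus = 14815.5 - 22050 = -7234.5.

-7234.5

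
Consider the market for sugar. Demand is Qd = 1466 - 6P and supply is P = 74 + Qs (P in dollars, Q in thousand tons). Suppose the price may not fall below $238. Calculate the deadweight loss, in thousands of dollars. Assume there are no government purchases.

6804

Rearranging supply gives Qs = P - 74. In a free market, 1466 - 6P = P - 74 gives the equilibrium P* = 220, Q* = 146.
Because the floor (238) lies above the market-clearing price, it is binding.
At P = 238: Qd = 1466 - 6·238 = 38 and Qs = 238 - 74 = 164.
Quantity traded falls to 38. At Q = 38 the demand price is (1466 - 38)/6 = 238 and the supply price is 74 + 38 = 112.
Deadweight loss = ½ · (238 - 112) · (146 - 38) = ½ · 126 · 108 = 6804.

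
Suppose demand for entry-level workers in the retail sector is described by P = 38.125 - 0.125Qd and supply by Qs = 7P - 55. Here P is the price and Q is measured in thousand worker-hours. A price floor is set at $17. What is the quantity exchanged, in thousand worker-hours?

Rearranging demand gives Qd = 305 - 8P. Without the control the market clears where 305 - 8P = 7P - 55, i.e. P* = 24 and Q* = 113.
Since 17 is below P* = 24, the floor does not bind and the free-market outcome prevails.

113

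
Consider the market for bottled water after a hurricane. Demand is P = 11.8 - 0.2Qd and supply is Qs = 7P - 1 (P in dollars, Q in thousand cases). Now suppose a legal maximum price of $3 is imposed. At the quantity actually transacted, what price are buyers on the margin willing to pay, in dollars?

7.8

Rearranging demand gives Qd = 59 - 5P. Equilibrium: 59 - 5P = 7P - 1, so 60 = 12P and P* = 5, Q* = 34.
Since 3 < 5, the ceiling is binding.
At P = 3: Qd = 59 - 5·3 = 44 and Qs = 7·3 - 1 = 20.
Only 20 units reach the market. On the demand curve, the marginal buyer's willingness to pay at Q = 20 is (59 - 20)/5 = 7.8.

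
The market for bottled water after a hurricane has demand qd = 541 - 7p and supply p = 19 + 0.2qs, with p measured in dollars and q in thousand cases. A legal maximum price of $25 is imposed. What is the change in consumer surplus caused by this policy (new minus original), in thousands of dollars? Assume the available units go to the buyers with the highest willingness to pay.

Rearranging supply gives qs = 5p - 95. Setting quantity demanded equal to quantity supplied, 541 - 7p = 5p - 95, gives p* = 53 and q* = 170.
The ceiling of 25 is below the equilibrium price 53, so it binds.
At p = 25: qd = 541 - 7·25 = 366 and qs = 5·25 - 95 = 30.
Consumer surplus without the control is ½ · (541/7 - 53) · 170 = 14450/7.
With the ceiling, 30 units are sold at 25 (assume they go to the highest-value buyers). The demand price at q = 30 is 73, so CS = ½ · [(541/7 - 25) + (73 - 25)] · 30 = 10530/7.
Change in consumer surplus = 10530/7 - 14450/7 = -560.

-560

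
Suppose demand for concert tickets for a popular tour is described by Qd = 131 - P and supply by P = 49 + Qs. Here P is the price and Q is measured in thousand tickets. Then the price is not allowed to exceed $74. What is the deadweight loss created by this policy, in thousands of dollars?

256

Rearranging supply gives Qs = P - 49. Equilibrium: 131 - P = P - 49, so 180 = 2P and P* = 90, Q* = 41.
Because the ceiling (74) lies below the market-clearing price, it is binding.
At P = 74: Qd = 131 - 74 = 57 and Qs = 74 - 49 = 25.
Quantity traded falls to 25. At Q = 25 the demand price is 131 - 25 = 106 and the supply price is 49 + 25 = 74.
Deadweight loss = ½ · (106 - 74) · (41 - 25) = ½ · 32 · 16 = 256.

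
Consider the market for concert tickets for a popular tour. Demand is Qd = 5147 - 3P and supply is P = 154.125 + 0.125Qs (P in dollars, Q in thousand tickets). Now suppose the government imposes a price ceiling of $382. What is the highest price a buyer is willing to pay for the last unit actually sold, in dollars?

Rearranging supply gives Qs = 8P - 1233. Setting quantity demanded equal to quantity supplied, 5147 - 3P = 8P - 1233, gives P* = 580 and Q* = 3407.
The ceiling of 382 is below the equilibrium price 580, so it binds.
At P = 382: Qd = 5147 - 3·382 = 4001 and Qs = 8·382 - 1233 = 1823.
Only 1823 units reach the market. On the demand curve, the marginal buyer's willingness to pay at Q = 1823 is (5147 - 1823)/3 = 1108.

1108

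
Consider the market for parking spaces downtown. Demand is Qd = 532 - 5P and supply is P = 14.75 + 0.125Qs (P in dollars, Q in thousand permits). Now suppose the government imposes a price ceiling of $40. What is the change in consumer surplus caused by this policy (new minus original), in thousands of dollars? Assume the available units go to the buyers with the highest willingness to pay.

Rearranging supply gives Qs = 8P - 118. Setting quantity demanded equal to quantity supplied, 532 - 5P = 8P - 118, gives P* = 50 and Q* = 282.
Because the ceiling (40) lies below the market-clearing price, it is binding.
At P = 40: Qd = 532 - 5·40 = 332 and Qs = 8·40 - 118 = 202.
Consumer surplus without the control is ½ · (106.4 - 50) · 282 = 7952.4.
With the ceiling, 202 units are sold at 40 (assume they go to the highest-value buyers). The demand price at Q = 202 is 66, so CS = ½ · [(106.4 - 40) + (66 - 40)] · 202 = 9332.4.
Change in consumer surplus = 9332.4 - 7952.4 = 1380.

1380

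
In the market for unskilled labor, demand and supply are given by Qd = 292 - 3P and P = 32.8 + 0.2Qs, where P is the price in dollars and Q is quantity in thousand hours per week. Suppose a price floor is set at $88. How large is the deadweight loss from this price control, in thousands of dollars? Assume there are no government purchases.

2306.4

Rearranging supply gives Qs = 5P - 164. Setting quantity demanded equal to quantity supplied, 292 - 3P = 5P - 164, gives P* = 57 and Q* = 121.
The floor of 88 is above the equilibrium price 57, so it binds.
At P = 88: Qd = 292 - 3·88 = 28 and Qs = 5·88 - 164 = 276.
Quantity traded falls to 28. At Q = 28 the demand price is (292 - 28)/3 = 88 and the supply price is (164 + 28)/5 = 38.4.
Deadweight loss = ½ · (88 - 38.4) · (121 - 28) = ½ · 49.6 · 93 = 2306.4.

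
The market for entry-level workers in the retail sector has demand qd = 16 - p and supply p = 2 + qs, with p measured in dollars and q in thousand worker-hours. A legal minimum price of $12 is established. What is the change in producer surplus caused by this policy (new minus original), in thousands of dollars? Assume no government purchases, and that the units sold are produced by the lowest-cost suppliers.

Rearranging supply gives qs = p - 2. Without the control the market clears where 16 - p = p - 2, i.e. p* = 9 and q* = 7.
Because the floor (12) lies above the market-clearing price, it is binding.
At p = 12: qd = 16 - 12 = 4 and qs = 12 - 2 = 10.
Producer surplus without the control is ½ · (9 - 2) · 7 = 24.5.
With the floor, 4 units are sold at 12. The supply price at q = 4 is 6, so PS = ½ · [(12 - 2) + (12 - 6)] · 4 = 32.
Change in producer surplus = 32 - 24.5 = 7.5.

7.5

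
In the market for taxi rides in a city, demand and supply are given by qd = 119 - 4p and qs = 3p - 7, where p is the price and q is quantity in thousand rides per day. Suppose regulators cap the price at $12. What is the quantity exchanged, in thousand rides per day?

Setting quantity demanded equal to quantity supplied, 119 - 4p = 3p - 7, gives p* = 18 and q* = 47.
The ceiling of 12 is below the equilibrium price 18, so it binds.
At p = 12: qd = 119 - 4·12 = 71 and qs = 3·12 - 7 = 29.
The quantity actually transacted is the short side, supply: 29.

29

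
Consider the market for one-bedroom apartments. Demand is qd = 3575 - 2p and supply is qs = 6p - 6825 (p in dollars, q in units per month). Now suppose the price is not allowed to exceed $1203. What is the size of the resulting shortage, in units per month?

776

Without the control the market clears where 3575 - 2p = 6p - 6825, i.e. p* = 1300 and q* = 975.
Because the ceiling (1203) lies below the market-clearing price, it is binding.
At p = 1203: qd = 3575 - 2·1203 = 1169 and qs = 6·1203 - 6825 = 393.
Shortage = qd - qs = 1169 - 393 = 776.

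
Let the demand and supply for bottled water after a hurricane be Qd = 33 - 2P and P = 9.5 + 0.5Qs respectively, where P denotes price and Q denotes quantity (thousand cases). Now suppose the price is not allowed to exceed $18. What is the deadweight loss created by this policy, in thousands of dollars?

0

Rearranging supply gives Qs = 2P - 19. Without the control the market clears where 33 - 2P = 2P - 19, i.e. P* = 13 and Q* = 7.
The ceiling of 18 is above the equilibrium price 13, so it is not binding; the market clears at P* = 13, Q* = 7.
Since the control does not bind, no trades are prevented and deadweight loss is zero.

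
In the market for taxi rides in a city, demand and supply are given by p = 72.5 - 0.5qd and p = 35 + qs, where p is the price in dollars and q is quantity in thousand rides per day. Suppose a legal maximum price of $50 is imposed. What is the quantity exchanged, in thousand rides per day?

15

Rearranging demand gives qd = 145 - 2p; rearranging supply gives qs = p - 35. Without the control the market clears where 145 - 2p = p - 35, i.e. p* = 60 and q* = 25.
Because the ceiling (50) lies below the market-clearing price, it is binding.
At p = 50: qd = 145 - 2·50 = 45 and qs = 50 - 35 = 15.
The quantity actually transacted is the short side, supply: 15.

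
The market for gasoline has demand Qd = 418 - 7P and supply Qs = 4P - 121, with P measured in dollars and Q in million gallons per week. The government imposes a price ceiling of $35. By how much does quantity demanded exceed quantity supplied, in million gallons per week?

Setting quantity demanded equal to quantity supplied, 418 - 7P = 4P - 121, gives P* = 49 and Q* = 75.
The ceiling of 35 is below the equilibrium price 49, so it binds.
At P = 35: Qd = 418 - 7·35 = 173 and Qs = 4·35 - 121 = 19.
Shortage = Qd - Qs = 173 - 19 = 154.

154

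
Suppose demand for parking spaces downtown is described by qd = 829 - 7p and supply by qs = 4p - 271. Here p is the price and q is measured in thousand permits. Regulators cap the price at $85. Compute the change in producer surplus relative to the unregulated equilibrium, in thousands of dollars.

-1485

In a free market, 829 - 7p = 4p - 271 gives the equilibrium p* = 100, q* = 129.
Since 85 < 100, the ceiling is binding.
At p = 85: qd = 829 - 7·85 = 234 and qs = 4·85 - 271 = 69.
Producer surplus without the control is ½ · (100 - 67.75) · 129 = 2080.125.
With the ceiling, producers sell 69 units at 85, so PS = ½ · (85 - 67.75) · 69 = 595.125.
Change in producer surplus = 595.125 - 2080.125 = -1485.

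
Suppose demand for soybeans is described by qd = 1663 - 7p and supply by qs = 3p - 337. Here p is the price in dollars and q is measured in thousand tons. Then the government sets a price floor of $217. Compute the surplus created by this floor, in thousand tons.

170

Without the control the market clears where 1663 - 7p = 3p - 337, i.e. p* = 200 and q* = 263.
The floor of 217 is above the equilibrium price 200, so it binds.
At p = 217: qd = 1663 - 7·217 = 144 and qs = 3·217 - 337 = 314.
Surplus = qs - qd = 314 - 144 = 170.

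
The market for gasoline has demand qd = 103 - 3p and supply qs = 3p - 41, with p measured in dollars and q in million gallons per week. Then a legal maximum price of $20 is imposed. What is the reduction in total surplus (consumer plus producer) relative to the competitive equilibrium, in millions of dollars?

Equilibrium: 103 - 3p = 3p - 41, so 144 = 6p and p* = 24, q* = 31.
The ceiling of 20 is below the equilibrium price 24, so it binds.
At p = 20: qd = 103 - 3·20 = 43 and qs = 3·20 - 41 = 19.
Quantity traded falls to 19. At q = 19 the demand price is (103 - 19)/3 = 28 and the supply price is (41 + 19)/3 = 20.
Deadweight loss = ½ · (28 - 20) · (31 - 19) = ½ · 8 · 12 = 48.

48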